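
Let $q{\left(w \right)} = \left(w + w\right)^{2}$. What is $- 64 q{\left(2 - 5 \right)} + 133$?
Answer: $-2171$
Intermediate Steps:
$q{\left(w \right)} = 4 w^{2}$ ($q{\left(w \right)} = \left(2 w\right)^{2} = 4 w^{2}$)
$- 64 q{\left(2 - 5 \right)} + 133 = - 64 \cdot 4 \left(2 - 5\right)^{2} + 133 = - 64 \cdot 4 \left(-3\right)^{2} + 133 = - 64 \cdot 4 \cdot 9 + 133 = \left(-64\right) 36 + 133 = -2304 + 133 = -2171$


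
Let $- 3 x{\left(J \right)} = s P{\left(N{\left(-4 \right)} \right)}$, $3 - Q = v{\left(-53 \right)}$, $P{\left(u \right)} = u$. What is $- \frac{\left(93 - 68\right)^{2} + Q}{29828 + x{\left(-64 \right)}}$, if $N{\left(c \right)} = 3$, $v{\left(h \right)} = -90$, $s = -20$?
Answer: $- \frac{359}{14924} \approx -0.024055$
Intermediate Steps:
$Q = 93$ ($Q = 3 - -90 = 3 + 90 = 93$)
$x{\left(J \right)} = 20$ ($x{\left(J \right)} = - \frac{\left(-20\right) 3}{3} = \left(- \frac{1}{3}\right) \left(-60\right) = 20$)
$- \frac{\left(93 - 68\right)^{2} + Q}{29828 + x{\left(-64 \right)}} = - \frac{\left(93 - 68\right)^{2} + 93}{29828 + 20} = - \frac{25^{2} + 93}{29848} = - \frac{625 + 93}{29848} = - \frac{718}{29848} = \left(-1\right) \frac{359}{14924} = - \frac{359}{14924}$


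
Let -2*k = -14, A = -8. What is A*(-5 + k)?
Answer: -16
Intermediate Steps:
k = 7 (k = -½*(-14) = 7)
A*(-5 + k) = -8*(-5 + 7) = -8*2 = -16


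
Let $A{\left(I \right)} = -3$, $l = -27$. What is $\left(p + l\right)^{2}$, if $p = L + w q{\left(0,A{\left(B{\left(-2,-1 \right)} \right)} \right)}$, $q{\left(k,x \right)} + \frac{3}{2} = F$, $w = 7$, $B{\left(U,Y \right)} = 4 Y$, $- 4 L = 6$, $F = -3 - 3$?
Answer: $6561$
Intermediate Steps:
$F = -6$ ($F = -3 - 3 = -6$)
$L = - \frac{3}{2}$ ($L = \left(- \frac{1}{4}\right) 6 = - \frac{3}{2} \approx -1.5$)
$q{\left(k,x \right)} = - \frac{15}{2}$ ($q{\left(k,x \right)} = - \frac{3}{2} - 6 = - \frac{15}{2}$)
$p = -54$ ($p = - \frac{3}{2} + 7 \left(- \frac{15}{2}\right) = - \frac{3}{2} - \frac{105}{2} = -54$)
$\left(p + l\right)^{2} = \left(-54 - 27\right)^{2} = \left(-81\right)^{2} = 6561$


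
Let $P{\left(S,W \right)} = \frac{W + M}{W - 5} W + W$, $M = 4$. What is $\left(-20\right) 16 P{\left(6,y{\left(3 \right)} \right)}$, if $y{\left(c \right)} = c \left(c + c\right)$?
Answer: $- \frac{201600}{13} \approx -15508.0$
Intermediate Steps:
$y{\left(c \right)} = 2 c^{2}$ ($y{\left(c \right)} = c 2 c = 2 c^{2}$)
$P{\left(S,W \right)} = W + \frac{W \left(4 + W\right)}{-5 + W}$ ($P{\left(S,W \right)} = \frac{W + 4}{W - 5} W + W = \frac{4 + W}{-5 + W} W + W = \frac{W \left(4 + W\right)}{-5 + W} + W = W + \frac{W \left(4 + W\right)}{-5 + W}$)
$\left(-20\right) 16 P{\left(6,y{\left(3 \right)} \right)} = \left(-20\right) 16 \frac{2 \cdot 3^{2} \left(-1 + 2 \cdot 2 \cdot 3^{2}\right)}{-5 + 2 \cdot 3^{2}} = - 320 \frac{2 \cdot 9 \left(-1 + 2 \cdot 2 \cdot 9\right)}{-5 + 2 \cdot 9} = - 320 \frac{18 \left(-1 + 2 \cdot 18\right)}{-5 + 18} = - 320 \frac{18 \left(-1 + 36\right)}{13} = - 320 \cdot 18 \cdot \frac{1}{13} \cdot 35 = \left(-320\right) \frac{630}{13} = - \frac{201600}{13}$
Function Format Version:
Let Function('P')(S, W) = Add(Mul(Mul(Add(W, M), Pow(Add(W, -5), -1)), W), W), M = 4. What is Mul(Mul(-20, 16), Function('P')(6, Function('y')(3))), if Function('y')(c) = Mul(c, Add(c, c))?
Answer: Rational(-201600, 13) ≈ -15508.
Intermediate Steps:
Function('y')(c) = Mul(2, Pow(c, 2)) (Function('y')(c) = Mul(c, Mul(2, c)) = Mul(2, Pow(c, 2)))
Function('P')(S, W) = Add(W, Mul(W, Pow(Add(-5, W), -1), Add(4, W))) (Function('P')(S, W) = Add(Mul(Mul(Add(W, 4), Pow(Add(W, -5), -1)), W), W) = Add(Mul(Mul(Add(4, W), Pow(Add(-5, W), -1)), W), W) = Add(Mul(Mul(Pow(Add(-5, W), -1), Add(4, W)), W), W) = Add(Mul(W, Pow(Add(-5, W), -1), Add(4, W)), W) = Add(W, Mul(W, Pow(Add(-5, W), -1), Add(4, W))))
Mul(Mul(-20, 16), Function('P')(6, Function('y')(3))) = Mul(Mul(-20, 16), Mul(Mul(2, Pow(3, 2)), Pow(Add(-5, Mul(2, Pow(3, 2))), -1), Add(-1, Mul(2, Mul(2, Pow(3, 2)))))) = Mul(-320, Mul(Mul(2, 9), Pow(Add(-5, Mul(2, 9)), -1), Add(-1, Mul(2, Mul(2, 9))))) = Mul(-320, Mul(18, Pow(Add(-5, 18), -1), Add(-1, Mul(2, 18)))) = Mul(-320, Mul(18, Pow(13, -1), Add(-1, 36))) = Mul(-320, Mul(18, Rational(1, 13), 35)) = Mul(-320, Rational(630, 13)) = Rational(-201600, 13)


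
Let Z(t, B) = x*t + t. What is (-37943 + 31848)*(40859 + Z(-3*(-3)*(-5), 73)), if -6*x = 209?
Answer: -516630485/2 ≈ -2.5832e+8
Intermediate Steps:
x = -209/6 (x = -1/6*209 = -209/6 ≈ -34.833)
Z(t, B) = -203*t/6 (Z(t, B) = -209*t/6 + t = -203*t/6)
(-37943 + 31848)*(40859 + Z(-3*(-3)*(-5), 73)) = (-37943 + 31848)*(40859 - 203*(-3*(-3))*(-5)/6) = -6095*(40859 - 609*(-5)/2) = -6095*(40859 - 203/6*(-45)) = -6095*(40859 + 3045/2) = -6095*84763/2 = -516630485/2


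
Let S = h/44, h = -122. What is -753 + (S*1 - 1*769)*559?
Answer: -9507827/22 ≈ -4.3217e+5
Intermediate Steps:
S = -61/22 (S = -122/44 = -122*1/44 = -61/22 ≈ -2.7727)
-753 + (S*1 - 1*769)*559 = -753 + (-61/22*1 - 1*769)*559 = -753 + (-61/22 - 769)*559 = -753 - 16979/22*559 = -753 - 9491261/22 = -9507827/22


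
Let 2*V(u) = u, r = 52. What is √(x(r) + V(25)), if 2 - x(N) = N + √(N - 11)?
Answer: √(-150 - 4*√41)/2 ≈ 6.6259*I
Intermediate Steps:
V(u) = u/2
x(N) = 2 - N - √(-11 + N) (x(N) = 2 - (N + √(N - 11)) = 2 - (N + √(-11 + N)) = 2 + (-N - √(-11 + N)) = 2 - N - √(-11 + N))
√(x(r) + V(25)) = √((2 - 1*52 - √(-11 + 52)) + (½)*25) = √((2 - 52 - √41) + 25/2) = √((-50 - √41) + 25/2) = √(-75/2 - √41)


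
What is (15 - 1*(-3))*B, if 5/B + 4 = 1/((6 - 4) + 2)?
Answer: -24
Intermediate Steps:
B = -4/3 (B = 5/(-4 + 1/((6 - 4) + 2)) = 5/(-4 + 1/(2 + 2)) = 5/(-4 + 1/4) = 5/(-15/4) = 5*(-4/15) = -4/3 ≈ -1.3333)
(15 - 1*(-3))*B = (15 - 1*(-3))*(-4/3) = (15 + 3)*(-4/3) = 18*(-4/3) = -24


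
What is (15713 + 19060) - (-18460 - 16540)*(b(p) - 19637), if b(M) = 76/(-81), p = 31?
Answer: -55670738387/81 ≈ -6.8729e+8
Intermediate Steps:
b(M) = -76/81 (b(M) = 76*(-1/81) = -76/81)
(15713 + 19060) - (-18460 - 16540)*(b(p) - 19637) = (15713 + 19060) - (-18460 - 16540)*(-76/81 - 19637) = 34773 - (-35000)*(-1590673)/81 = 34773 - 1*55673555000/81 = 34773 - 55673555000/81 = -55670738387/81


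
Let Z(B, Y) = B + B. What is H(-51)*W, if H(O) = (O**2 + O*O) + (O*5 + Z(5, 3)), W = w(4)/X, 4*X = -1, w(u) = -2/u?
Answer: 9914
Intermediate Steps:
X = -1/4 (X = (1/4)*(-1) = -1/4 ≈ -0.25000)
W = 2 (W = (-2/4)/(-1/4) = -2*1/4*(-4) = -1/2*(-4) = 2)
Z(B, Y) = 2*B
H(O) = 10 + 2*O**2 + 5*O (H(O) = (O**2 + O*O) + (O*5 + 2*5) = (O**2 + O**2) + (5*O + 10) = 2*O**2 + (10 + 5*O) = 10 + 2*O**2 + 5*O)
H(-51)*W = (10 + 2*(-51)**2 + 5*(-51))*2 = (10 + 2*2601 - 255)*2 = (10 + 5202 - 255)*2 = 4957*2 = 9914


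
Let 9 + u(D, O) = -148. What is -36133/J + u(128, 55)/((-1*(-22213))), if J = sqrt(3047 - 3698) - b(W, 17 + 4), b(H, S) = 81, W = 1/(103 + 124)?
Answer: 21670425455/53400052 + 36133*I*sqrt(651)/7212 ≈ 405.81 + 127.83*I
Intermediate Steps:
u(D, O) = -157 (u(D, O) = -9 - 148 = -157)
W = 1/227 ≈ 0.0044053
J = -81 + I*sqrt(651) (J = sqrt(3047 - 3698) - 1*81 = sqrt(-651) - 81 = I*sqrt(651) - 81 = -81 + I*sqrt(651) ≈ -81.0 + 25.515*I)
-36133/J + u(128, 55)/((-1*(-22213))) = -36133/(-81 + I*sqrt(651)) - 157/((-1*(-22213))) = -36133/(-81 + I*sqrt(651)) - 157/22213 = -157/22213 - 36133/(-81 + I*sqrt(651))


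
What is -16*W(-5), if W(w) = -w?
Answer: -80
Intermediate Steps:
-16*W(-5) = -(-16)*(-5) = -16*5 = -80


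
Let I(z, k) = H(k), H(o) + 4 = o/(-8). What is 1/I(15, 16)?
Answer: -1/6 ≈ -0.16667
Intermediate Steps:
H(o) = -4 - o/8 (H(o) = -4 + o/(-8) = -4 + o*(-1/8) = -4 - o/8)
I(z, k) = -4 - k/8
1/I(15, 16) = 1/(-4 - 1/8*16) = 1/(-4 - 2) = 1/(-6) = -1/6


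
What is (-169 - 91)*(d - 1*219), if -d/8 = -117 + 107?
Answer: 36140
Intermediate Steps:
d = 80 (d = -8*(-117 + 107) = -8*(-10) = 80)
(-169 - 91)*(d - 1*219) = (-169 - 91)*(80 - 1*219) = -260*(80 - 219) = -260*(-139) = 36140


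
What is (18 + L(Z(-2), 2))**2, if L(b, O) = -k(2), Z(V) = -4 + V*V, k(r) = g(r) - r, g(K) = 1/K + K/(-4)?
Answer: 400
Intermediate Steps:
g(K) = 1/K - K/4 (g(K) = 1/K + K*(-1/4) = 1/K - K/4)
k(r) = 1/r - 5*r/4 (k(r) = (1/r - r/4) - r = 1/r - 5*r/4)
Z(V) = -4 + V**2
L(b, O) = 2 (L(b, O) = -(1/2 - 5/4*2) = -(1/2 - 5/2) = -1*(-2) = 2)
(18 + L(Z(-2), 2))**2 = (18 + 2)**2 = 20**2 = 400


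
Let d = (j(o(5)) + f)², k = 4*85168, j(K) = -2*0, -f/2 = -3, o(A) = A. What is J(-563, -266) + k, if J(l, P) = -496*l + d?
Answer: 619956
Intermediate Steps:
f = 6 (f = -2*(-3) = 6)
j(K) = 0
k = 340672
d = 36 (d = (0 + 6)² = 6² = 36)
J(l, P) = 36 - 496*l (J(l, P) = -496*l + 36 = 36 - 496*l)
J(-563, -266) + k = (36 - 496*(-563)) + 340672 = (36 + 279248) + 340672 = 279284 + 340672 = 619956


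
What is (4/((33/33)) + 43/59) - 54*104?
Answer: -331065/59 ≈ -5611.3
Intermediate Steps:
(4/((33/33)) + 43/59) - 54*104 = (4/((33*(1/33))) + 43*(1/59)) - 5616 = (4/1 + 43/59) - 5616 = (4*1 + 43/59) - 5616 = (4 + 43/59) - 5616 = 279/59 - 5616 = -331065/59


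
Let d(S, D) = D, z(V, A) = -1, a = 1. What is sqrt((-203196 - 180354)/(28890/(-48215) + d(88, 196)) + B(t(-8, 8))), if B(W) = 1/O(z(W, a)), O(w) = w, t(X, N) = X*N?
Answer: I*sqrt(2789034365530)/37685 ≈ 44.316*I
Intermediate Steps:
t(X, N) = N*X
B(W) = -1 (B(W) = 1/(-1) = -1)
sqrt((-203196 - 180354)/(28890/(-48215) + d(88, 196)) + B(t(-8, 8))) = sqrt((-203196 - 180354)/(28890/(-48215) + 196) - 1) = sqrt(-383550/(28890*(-1/48215) + 196) - 1) = sqrt(-383550/(-5778/9643 + 196) - 1) = sqrt(-383550/1884250/9643 - 1) = sqrt(-383550*9643/1884250 - 1) = sqrt(-73971453/37685 - 1) = sqrt(-74009138/37685) = I*sqrt(2789034365530)/37685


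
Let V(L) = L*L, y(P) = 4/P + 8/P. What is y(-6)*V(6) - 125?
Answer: -197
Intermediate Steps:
y(P) = 12/P
V(L) = L²
y(-6)*V(6) - 125 = (12/(-6))*6² - 125 = (12*(-⅙))*36 - 125 = -2*36 - 125 = -72 - 125 = -197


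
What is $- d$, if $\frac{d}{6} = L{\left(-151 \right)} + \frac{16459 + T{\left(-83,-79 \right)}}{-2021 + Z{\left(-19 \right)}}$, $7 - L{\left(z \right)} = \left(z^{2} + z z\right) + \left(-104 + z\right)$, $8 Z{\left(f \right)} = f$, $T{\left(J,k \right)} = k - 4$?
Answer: $\frac{4404297528}{16187} \approx 2.7209 \cdot 10^{5}$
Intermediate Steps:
$T{\left(J,k \right)} = -4 + k$ ($T{\left(J,k \right)} = k - 4 = -4 + k$)
$Z{\left(f \right)} = \frac{f}{8}$
$L{\left(z \right)} = 111 - z - 2 z^{2}$ ($L{\left(z \right)} = 7 - \left(\left(z^{2} + z z\right) + \left(-104 + z\right)\right) = 7 - \left(\left(z^{2} + z^{2}\right) + \left(-104 + z\right)\right) = 7 - \left(2 z^{2} + \left(-104 + z\right)\right) = 7 - \left(-104 + z + 2 z^{2}\right) = 111 - z - 2 z^{2}$)
$d = - \frac{4404297528}{16187}$ ($d = 6 \left(\left(111 - -151 - 2 \left(-151\right)^{2}\right) + \frac{16459 - 83}{-2021 + \frac{1}{8} \left(-19\right)}\right) = 6 \left(\left(111 + 151 - 45602\right) + \frac{16459 - 83}{-2021 - \frac{19}{8}}\right) = 6 \left(\left(111 + 151 - 45602\right) + \frac{16376}{- \frac{16187}{8}}\right) = 6 \left(-45340 + 16376 \left(- \frac{8}{16187}\right)\right) = 6 \left(-45340 - \frac{131008}{16187}\right) = 6 \left(- \frac{734049588}{16187}\right) = - \frac{4404297528}{16187} \approx -2.7209 \cdot 10^{5}$)
$- d = \left(-1\right) \left(- \frac{4404297528}{16187}\right) = \frac{4404297528}{16187}$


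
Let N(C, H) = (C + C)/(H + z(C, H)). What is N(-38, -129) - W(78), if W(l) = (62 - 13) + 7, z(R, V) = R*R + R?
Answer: -71588/1277 ≈ -56.060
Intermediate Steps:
z(R, V) = R + R² (z(R, V) = R² + R = R + R²)
N(C, H) = 2*C/(H + C*(1 + C)) (N(C, H) = (C + C)/(H + C*(1 + C)) = (2*C)/(H + C*(1 + C)) = 2*C/(H + C*(1 + C)))
W(l) = 56 (W(l) = 49 + 7 = 56)
N(-38, -129) - W(78) = 2*(-38)/(-129 - 38*(1 - 38)) - 1*56 = 2*(-38)/(-129 - 38*(-37)) - 56 = 2*(-38)/(-129 + 1406) - 56 = 2*(-38)/1277 - 56 = 2*(-38)*(1/1277) - 56 = -76/1277 - 56 = -71588/1277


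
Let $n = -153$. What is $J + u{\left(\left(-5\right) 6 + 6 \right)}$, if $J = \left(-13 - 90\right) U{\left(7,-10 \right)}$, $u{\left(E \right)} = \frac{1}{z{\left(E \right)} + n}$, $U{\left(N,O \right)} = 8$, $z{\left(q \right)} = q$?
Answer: $- \frac{145849}{177} \approx -824.01$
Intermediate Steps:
$u{\left(E \right)} = \frac{1}{-153 + E}$ ($u{\left(E \right)} = \frac{1}{E - 153} = \frac{1}{-153 + E}$)
$J = -824$ ($J = \left(-13 - 90\right) 8 = \left(-103\right) 8 = -824$)
$J + u{\left(\left(-5\right) 6 + 6 \right)} = -824 + \frac{1}{-153 + \left(\left(-5\right) 6 + 6\right)} = -824 + \frac{1}{-153 + \left(-30 + 6\right)} = -824 + \frac{1}{-153 - 24} = -824 + \frac{1}{-177} = -824 - \frac{1}{177} = - \frac{145849}{177}$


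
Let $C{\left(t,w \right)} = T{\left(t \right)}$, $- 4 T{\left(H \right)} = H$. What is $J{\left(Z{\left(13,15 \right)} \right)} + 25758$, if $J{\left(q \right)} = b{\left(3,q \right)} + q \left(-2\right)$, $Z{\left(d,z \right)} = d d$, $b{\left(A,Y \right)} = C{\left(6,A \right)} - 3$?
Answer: $\frac{50831}{2} \approx 25416.0$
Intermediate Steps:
$T{\left(H \right)} = - \frac{H}{4}$
$C{\left(t,w \right)} = - \frac{t}{4}$
$b{\left(A,Y \right)} = - \frac{9}{2}$ ($b{\left(A,Y \right)} = \left(- \frac{1}{4}\right) 6 - 3 = - \frac{3}{2} - 3 = - \frac{9}{2}$)
$Z{\left(d,z \right)} = d^{2}$
$J{\left(q \right)} = - \frac{9}{2} - 2 q$ ($J{\left(q \right)} = - \frac{9}{2} + q \left(-2\right) = - \frac{9}{2} - 2 q$)
$J{\left(Z{\left(13,15 \right)} \right)} + 25758 = \left(- \frac{9}{2} - 2 \cdot 13^{2}\right) + 25758 = \left(- \frac{9}{2} - 338\right) + 25758 = - \frac{685}{2} + 25758 = \frac{50831}{2}$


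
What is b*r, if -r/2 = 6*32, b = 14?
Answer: -5376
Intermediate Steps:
r = -384 (r = -12*32 = -2*192 = -384)
b*r = 14*(-384) = -5376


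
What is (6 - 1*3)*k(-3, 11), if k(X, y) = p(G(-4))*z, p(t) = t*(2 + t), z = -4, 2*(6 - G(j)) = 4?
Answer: -288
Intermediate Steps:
G(j) = 4 (G(j) = 6 - ½*4 = 6 - 2 = 4)
k(X, y) = -96 (k(X, y) = (4*(2 + 4))*(-4) = (4*6)*(-4) = 24*(-4) = -96)
(6 - 1*3)*k(-3, 11) = (6 - 1*3)*(-96) = (6 - 3)*(-96) = 3*(-96) = -288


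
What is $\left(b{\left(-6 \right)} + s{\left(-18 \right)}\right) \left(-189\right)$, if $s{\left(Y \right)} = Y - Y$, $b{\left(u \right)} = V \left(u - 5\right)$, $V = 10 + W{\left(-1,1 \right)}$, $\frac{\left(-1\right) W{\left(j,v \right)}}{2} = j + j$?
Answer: $29106$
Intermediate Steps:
$W{\left(j,v \right)} = - 4 j$ ($W{\left(j,v \right)} = - 2 \left(j + j\right) = - 2 \cdot 2 j = - 4 j$)
$V = 14$ ($V = 10 - -4 = 10 + 4 = 14$)
$b{\left(u \right)} = -70 + 14 u$ ($b{\left(u \right)} = 14 \left(u - 5\right) = 14 \left(-5 + u\right) = -70 + 14 u$)
$s{\left(Y \right)} = 0$
$\left(b{\left(-6 \right)} + s{\left(-18 \right)}\right) \left(-189\right) = \left(\left(-70 + 14 \left(-6\right)\right) + 0\right) \left(-189\right) = \left(\left(-70 - 84\right) + 0\right) \left(-189\right) = \left(-154 + 0\right) \left(-189\right) = \left(-154\right) \left(-189\right) = 29106$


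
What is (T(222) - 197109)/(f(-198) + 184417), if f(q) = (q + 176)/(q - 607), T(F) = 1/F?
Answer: -35225348585/32957166954 ≈ -1.0688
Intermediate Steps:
f(q) = (176 + q)/(-607 + q)
(T(222) - 197109)/(f(-198) + 184417) = (1/222 - 197109)/((176 - 198)/(-607 - 198) + 184417) = (1/222 - 197109)/(-22/(-805) + 184417) = -43758197/(222*(-1/805*(-22) + 184417)) = -43758197/(222*(22/805 + 184417)) = -43758197/(222*148455707/805) = -43758197/222*805/148455707 = -35225348585/32957166954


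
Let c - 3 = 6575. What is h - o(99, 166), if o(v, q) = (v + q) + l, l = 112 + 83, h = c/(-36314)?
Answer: -8355509/18157 ≈ -460.18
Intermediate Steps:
c = 6578 (c = 3 + 6575 = 6578)
h = -3289/18157 (h = 6578/(-36314) = 6578*(-1/36314) = -3289/18157 ≈ -0.18114)
l = 195
o(v, q) = 195 + q + v (o(v, q) = (v + q) + 195 = (q + v) + 195 = 195 + q + v)
h - o(99, 166) = -3289/18157 - (195 + 166 + 99) = -3289/18157 - 1*460 = -3289/18157 - 460 = -8355509/18157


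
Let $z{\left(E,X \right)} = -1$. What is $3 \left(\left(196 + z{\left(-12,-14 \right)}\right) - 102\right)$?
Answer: $279$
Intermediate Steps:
$3 \left(\left(196 + z{\left(-12,-14 \right)}\right) - 102\right) = 3 \left(\left(196 - 1\right) - 102\right) = 3 \left(195 - 102\right) = 3 \cdot 93 = 279$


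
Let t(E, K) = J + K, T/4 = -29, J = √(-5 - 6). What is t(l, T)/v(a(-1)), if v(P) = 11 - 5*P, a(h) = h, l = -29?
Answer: -29/4 + I*√11/16 ≈ -7.25 + 0.20729*I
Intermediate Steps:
J = I*√11 (J = √(-11) = I*√11 ≈ 3.3166*I)
T = -116 (T = 4*(-29) = -116)
t(E, K) = K + I*√11 (t(E, K) = I*√11 + K = K + I*√11)
t(l, T)/v(a(-1)) = (-116 + I*√11)/(11 - 5*(-1)) = (-116 + I*√11)/(11 + 5) = (-116 + I*√11)/16 = (-116 + I*√11)*(1/16) = -29/4 + I*√11/16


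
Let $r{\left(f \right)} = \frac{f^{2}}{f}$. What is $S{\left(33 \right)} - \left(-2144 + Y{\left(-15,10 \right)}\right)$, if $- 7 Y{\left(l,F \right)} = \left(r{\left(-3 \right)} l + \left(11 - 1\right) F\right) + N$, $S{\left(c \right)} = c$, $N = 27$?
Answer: $\frac{15411}{7} \approx 2201.6$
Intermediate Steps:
$r{\left(f \right)} = f$
$Y{\left(l,F \right)} = - \frac{27}{7} - \frac{10 F}{7} + \frac{3 l}{7}$ ($Y{\left(l,F \right)} = - \frac{\left(- 3 l + \left(11 - 1\right) F\right) + 27}{7} = - \frac{\left(- 3 l + 10 F\right) + 27}{7} = - \frac{27 - 3 l + 10 F}{7} = - \frac{27}{7} - \frac{10 F}{7} + \frac{3 l}{7}$)
$S{\left(33 \right)} - \left(-2144 + Y{\left(-15,10 \right)}\right) = 33 - \left(-2144 - \frac{172}{7}\right) = 33 - - \frac{15180}{7} = 33 + \frac{15180}{7} = \frac{15411}{7}$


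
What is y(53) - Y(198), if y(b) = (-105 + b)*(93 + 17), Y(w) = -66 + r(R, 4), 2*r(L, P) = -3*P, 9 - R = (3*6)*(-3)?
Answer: -5648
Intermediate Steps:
R = 63 (R = 9 - 3*6*(-3) = 9 - 18*(-3) = 9 - 1*(-54) = 9 + 54 = 63)
r(L, P) = -3*P/2 (r(L, P) = (-3*P)/2 = -3*P/2)
Y(w) = -72 (Y(w) = -66 - 3/2*4 = -66 - 6 = -72)
y(b) = -11550 + 110*b (y(b) = (-105 + b)*110 = -11550 + 110*b)
y(53) - Y(198) = (-11550 + 110*53) - 1*(-72) = (-11550 + 5830) + 72 = -5720 + 72 = -5648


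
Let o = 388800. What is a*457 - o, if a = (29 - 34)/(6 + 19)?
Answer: -1944457/5 ≈ -3.8889e+5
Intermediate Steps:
a = -⅕ (a = -5/25 = -5*1/25 = -⅕ ≈ -0.20000)
a*457 - o = -⅕*457 - 1*388800 = -457/5 - 388800 = -1944457/5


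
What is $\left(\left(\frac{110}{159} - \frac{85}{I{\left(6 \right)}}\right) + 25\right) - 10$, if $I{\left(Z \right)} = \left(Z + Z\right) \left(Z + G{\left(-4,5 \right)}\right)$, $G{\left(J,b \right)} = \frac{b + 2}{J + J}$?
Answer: $\frac{31095}{2173} \approx 14.31$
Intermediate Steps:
$G{\left(J,b \right)} = \frac{2 + b}{2 J}$
$I{\left(Z \right)} = 2 Z \left(- \frac{7}{8} + Z\right)$ ($I{\left(Z \right)} = \left(Z + Z\right) \left(Z + \frac{2 + 5}{2 \left(-4\right)}\right) = 2 Z \left(Z + \frac{1}{2} \left(- \frac{1}{4}\right) 7\right) = 2 Z \left(Z - \frac{7}{8}\right) = 2 Z \left(- \frac{7}{8} + Z\right)$)
$\left(\left(\frac{110}{159} - \frac{85}{I{\left(6 \right)}}\right) + 25\right) - 10 = \left(\left(\frac{110}{159} - \frac{85}{\frac{1}{4} \cdot 6 \left(-7 + 8 \cdot 6\right)}\right) + 25\right) - 10 = \left(\left(110 \cdot \frac{1}{159} - \frac{85}{\frac{1}{4} \cdot 6 \left(-7 + 48\right)}\right) + 25\right) - 10 = \left(\left(\frac{110}{159} - \frac{85}{\frac{1}{4} \cdot 6 \cdot 41}\right) + 25\right) - 10 = \left(\left(\frac{110}{159} - \frac{85}{\frac{123}{2}}\right) + 25\right) - 10 = \left(\left(\frac{110}{159} - \frac{170}{123}\right) + 25\right) - 10 = \left(- \frac{1500}{2173} + 25\right) - 10 = \frac{52825}{2173} - 10 = \frac{31095}{2173}$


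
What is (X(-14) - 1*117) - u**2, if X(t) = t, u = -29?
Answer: -972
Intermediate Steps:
(X(-14) - 1*117) - u**2 = (-14 - 1*117) - 1*(-29)**2 = (-14 - 117) - 1*841 = -131 - 841 = -972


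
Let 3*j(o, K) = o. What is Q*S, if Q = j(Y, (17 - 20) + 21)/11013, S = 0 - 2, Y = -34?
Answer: 68/33039 ≈ 0.0020582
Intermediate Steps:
j(o, K) = o/3
S = -2
Q = -34/33039 (Q = ((1/3)*(-34))/11013 = -34/3*1/11013 = -34/33039 ≈ -0.0010291)
Q*S = -34/33039*(-2) = 68/33039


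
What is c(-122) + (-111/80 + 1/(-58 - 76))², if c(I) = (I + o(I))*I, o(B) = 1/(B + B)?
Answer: 427681636729/28729600 ≈ 14886.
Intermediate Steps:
o(B) = 1/(2*B)
c(I) = I*(I + 1/(2*I)) (c(I) = (I + 1/(2*I))*I = I*(I + 1/(2*I)))
c(-122) + (-111/80 + 1/(-58 - 76))² = (½ + (-122)²) + (-111/80 + 1/(-58 - 76))² = (½ + 14884) + (-111*1/80 + 1/(-134))² = 29769/2 + (-111/80 - 1/134)² = 29769/2 + (-7477/5360)² = 29769/2 + 55905529/28729600 = 427681636729/28729600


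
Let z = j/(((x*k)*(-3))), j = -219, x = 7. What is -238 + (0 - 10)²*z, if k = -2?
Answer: -5316/7 ≈ -759.43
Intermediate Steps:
z = -73/14 (z = -219/((7*(-2))*(-3)) = -219/((-14*(-3))) = -219/42 = -219*1/42 = -73/14 ≈ -5.2143)
-238 + (0 - 10)²*z = -238 + (0 - 10)²*(-73/14) = -238 + (-10)²*(-73/14) = -238 + 100*(-73/14) = -238 - 3650/7 = -5316/7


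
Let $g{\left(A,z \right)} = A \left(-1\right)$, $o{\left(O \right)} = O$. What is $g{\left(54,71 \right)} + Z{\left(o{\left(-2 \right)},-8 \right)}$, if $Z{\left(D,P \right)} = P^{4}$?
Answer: $4042$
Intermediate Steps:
$g{\left(A,z \right)} = - A$
$g{\left(54,71 \right)} + Z{\left(o{\left(-2 \right)},-8 \right)} = \left(-1\right) 54 + \left(-8\right)^{4} = -54 + 4096 = 4042$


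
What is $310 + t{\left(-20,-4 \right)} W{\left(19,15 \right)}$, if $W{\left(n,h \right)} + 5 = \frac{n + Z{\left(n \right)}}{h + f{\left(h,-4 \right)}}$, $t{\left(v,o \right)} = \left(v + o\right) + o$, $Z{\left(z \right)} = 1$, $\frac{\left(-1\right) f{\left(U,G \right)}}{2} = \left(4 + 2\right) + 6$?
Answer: $\frac{4610}{9} \approx 512.22$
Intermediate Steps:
$f{\left(U,G \right)} = -24$ ($f{\left(U,G \right)} = - 2 \left(\left(4 + 2\right) + 6\right) = - 2 \left(6 + 6\right) = \left(-2\right) 12 = -24$)
$t{\left(v,o \right)} = v + 2 o$ ($t{\left(v,o \right)} = \left(o + v\right) + o = v + 2 o$)
$W{\left(n,h \right)} = -5 + \frac{1 + n}{-24 + h}$ ($W{\left(n,h \right)} = -5 + \frac{n + 1}{h - 24} = -5 + \frac{1 + n}{-24 + h}$)
$310 + t{\left(-20,-4 \right)} W{\left(19,15 \right)} = 310 + \left(-20 + 2 \left(-4\right)\right) \frac{121 + 19 - 75}{-24 + 15} = 310 + \left(-20 - 8\right) \frac{121 + 19 - 75}{-9} = 310 - 28 \left(\left(- \frac{1}{9}\right) 65\right) = 310 - - \frac{1820}{9} = 310 + \frac{1820}{9} = \frac{4610}{9}$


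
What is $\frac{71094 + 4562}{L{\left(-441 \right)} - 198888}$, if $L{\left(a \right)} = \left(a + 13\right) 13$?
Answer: $- \frac{18914}{51113} \approx -0.37004$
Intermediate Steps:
$L{\left(a \right)} = 169 + 13 a$ ($L{\left(a \right)} = \left(13 + a\right) 13 = 169 + 13 a$)
$\frac{71094 + 4562}{L{\left(-441 \right)} - 198888} = \frac{71094 + 4562}{\left(169 + 13 \left(-441\right)\right) - 198888} = \frac{75656}{\left(169 - 5733\right) - 198888} = \frac{75656}{-5564 - 198888} = \frac{75656}{-204452} = 75656 \left(- \frac{1}{204452}\right) = - \frac{18914}{51113}$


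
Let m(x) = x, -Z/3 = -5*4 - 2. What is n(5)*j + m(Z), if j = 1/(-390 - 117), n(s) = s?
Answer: 33457/507 ≈ 65.990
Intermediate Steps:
Z = 66 (Z = -3*(-5*4 - 2) = -3*(-20 - 2) = -3*(-22) = 66)
j = -1/507 (j = 1/(-507) = -1/507 ≈ -0.0019724)
n(5)*j + m(Z) = 5*(-1/507) + 66 = -5/507 + 66 = 33457/507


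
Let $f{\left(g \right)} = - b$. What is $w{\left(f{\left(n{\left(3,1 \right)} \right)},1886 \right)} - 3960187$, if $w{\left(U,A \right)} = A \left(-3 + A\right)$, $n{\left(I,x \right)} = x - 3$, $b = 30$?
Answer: $-408849$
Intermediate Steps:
$n{\left(I,x \right)} = -3 + x$
$f{\left(g \right)} = -30$ ($f{\left(g \right)} = \left(-1\right) 30 = -30$)
$w{\left(f{\left(n{\left(3,1 \right)} \right)},1886 \right)} - 3960187 = 1886 \left(-3 + 1886\right) - 3960187 = 1886 \cdot 1883 - 3960187 = 3551338 - 3960187 = -408849$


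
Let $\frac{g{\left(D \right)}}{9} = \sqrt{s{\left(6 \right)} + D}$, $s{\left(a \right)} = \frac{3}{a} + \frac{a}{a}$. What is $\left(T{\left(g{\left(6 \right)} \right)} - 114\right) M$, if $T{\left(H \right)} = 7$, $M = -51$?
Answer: $5457$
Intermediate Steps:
$s{\left(a \right)} = 1 + \frac{3}{a}$ ($s{\left(a \right)} = \frac{3}{a} + 1 = 1 + \frac{3}{a}$)
$g{\left(D \right)} = 9 \sqrt{\frac{3}{2} + D}$ ($g{\left(D \right)} = 9 \sqrt{\frac{3 + 6}{6} + D} = 9 \sqrt{\frac{1}{6} \cdot 9 + D} = 9 \sqrt{\frac{3}{2} + D}$)
$\left(T{\left(g{\left(6 \right)} \right)} - 114\right) M = \left(7 - 114\right) \left(-51\right) = \left(-107\right) \left(-51\right) = 5457$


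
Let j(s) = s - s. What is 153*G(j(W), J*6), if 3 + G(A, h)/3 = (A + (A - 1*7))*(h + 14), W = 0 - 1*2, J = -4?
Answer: 30753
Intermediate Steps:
W = -2 (W = 0 - 2 = -2)
j(s) = 0
G(A, h) = -9 + 3*(-7 + 2*A)*(14 + h) (G(A, h) = -9 + 3*((A + (A - 1*7))*(h + 14)) = -9 + 3*((A + (A - 7))*(14 + h)) = -9 + 3*((A + (-7 + A))*(14 + h)) = -9 + 3*((-7 + 2*A)*(14 + h)) = -9 + 3*(-7 + 2*A)*(14 + h))
153*G(j(W), J*6) = 153*(-303 - (-84)*6 + 84*0 + 6*0*(-4*6)) = 153*(-303 - 21*(-24) + 0 + 6*0*(-24)) = 153*(-303 + 504 + 0 + 0) = 153*201 = 30753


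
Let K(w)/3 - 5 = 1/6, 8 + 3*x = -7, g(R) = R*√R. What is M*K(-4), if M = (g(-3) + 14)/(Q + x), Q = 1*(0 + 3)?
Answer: -217/2 + 93*I*√3/4 ≈ -108.5 + 40.27*I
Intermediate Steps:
g(R) = R^(3/2)
Q = 3 (Q = 1*3 = 3)
x = -5 (x = -8/3 + (⅓)*(-7) = -8/3 - 7/3 = -5)
K(w) = 31/2 (K(w) = 15 + 3/6 = 15 + 3*(⅙) = 15 + ½ = 31/2)
M = -7 + 3*I*√3/2 (M = ((-3)^(3/2) + 14)/(3 - 5) = (-3*I*√3 + 14)/(-2) = (14 - 3*I*√3)*(-½) = -7 + 3*I*√3/2 ≈ -7.0 + 2.5981*I)
M*K(-4) = (-7 + 3*I*√3/2)*(31/2) = -217/2 + 93*I*√3/4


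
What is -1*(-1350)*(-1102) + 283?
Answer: -1487417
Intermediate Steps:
-1*(-1350)*(-1102) + 283 = 1350*(-1102) + 283 = -1487700 + 283 = -1487417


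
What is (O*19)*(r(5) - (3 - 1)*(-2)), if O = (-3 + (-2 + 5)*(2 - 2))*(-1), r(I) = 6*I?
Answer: 1938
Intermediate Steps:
O = 3 (O = (-3 + 3*0)*(-1) = (-3 + 0)*(-1) = -3*(-1) = 3)
(O*19)*(r(5) - (3 - 1)*(-2)) = (3*19)*(6*5 - (3 - 1)*(-2)) = 57*(30 - 2*(-2)) = 57*(30 - 1*(-4)) = 57*(30 + 4) = 57*34 = 1938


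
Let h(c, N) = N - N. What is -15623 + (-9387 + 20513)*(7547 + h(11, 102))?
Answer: 83952299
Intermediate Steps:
h(c, N) = 0
-15623 + (-9387 + 20513)*(7547 + h(11, 102)) = -15623 + (-9387 + 20513)*(7547 + 0) = -15623 + 11126*7547 = -15623 + 83967922 = 83952299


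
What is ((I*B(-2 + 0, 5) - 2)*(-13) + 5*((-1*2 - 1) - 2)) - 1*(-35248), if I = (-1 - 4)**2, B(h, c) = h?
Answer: 35899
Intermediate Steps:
I = 25 (I = (-5)**2 = 25)
((I*B(-2 + 0, 5) - 2)*(-13) + 5*((-1*2 - 1) - 2)) - 1*(-35248) = ((25*(-2 + 0) - 2)*(-13) + 5*((-1*2 - 1) - 2)) - 1*(-35248) = ((25*(-2) - 2)*(-13) + 5*((-2 - 1) - 2)) + 35248 = ((-50 - 2)*(-13) + 5*(-3 - 2)) + 35248 = (-52*(-13) + 5*(-5)) + 35248 = (676 - 25) + 35248 = 651 + 35248 = 35899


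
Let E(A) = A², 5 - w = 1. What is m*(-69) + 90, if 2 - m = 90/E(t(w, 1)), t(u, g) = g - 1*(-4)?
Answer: 1002/5 ≈ 200.40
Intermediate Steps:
w = 4 (w = 5 - 1*1 = 5 - 1 = 4)
t(u, g) = 4 + g (t(u, g) = g + 4 = 4 + g)
m = -8/5 (m = 2 - 90/((4 + 1)²) = 2 - 90/(5²) = 2 - 90/25 = 2 - 1*18/5 = 2 - 18/5 = -8/5 ≈ -1.6000)
m*(-69) + 90 = -8/5*(-69) + 90 = 552/5 + 90 = 1002/5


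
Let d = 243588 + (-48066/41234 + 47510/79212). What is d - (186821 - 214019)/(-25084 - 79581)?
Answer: 20818160343873423049/85464928147830 ≈ 2.4359e+5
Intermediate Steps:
d = 198903000550213/816556902 (d = 243588 + (-48066*1/41234 + 47510*(1/79212)) = 243588 + (-24033/20617 + 23755/39606) = 243588 - 462094163/816556902 = 198903000550213/816556902 ≈ 2.4359e+5)
d - (186821 - 214019)/(-25084 - 79581) = 198903000550213/816556902 - (186821 - 214019)/(-25084 - 79581) = 198903000550213/816556902 - (-27198)/(-104665) = 198903000550213/816556902 - (-27198)*(-1)/104665 = 198903000550213/816556902 - 1*27198/104665 = 198903000550213/816556902 - 27198/104665 = 20818160343873423049/85464928147830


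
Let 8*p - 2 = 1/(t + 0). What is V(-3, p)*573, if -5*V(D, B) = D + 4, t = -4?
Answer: -573/5 ≈ -114.60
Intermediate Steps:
p = 7/32 (p = ¼ + 1/(8*(-4 + 0)) = ¼ + (⅛)/(-4) = ¼ + (⅛)*(-¼) = ¼ - 1/32 = 7/32 ≈ 0.21875)
V(D, B) = -⅘ - D/5 (V(D, B) = -(D + 4)/5 = -(4 + D)/5 = -⅘ - D/5)
V(-3, p)*573 = (-⅘ - ⅕*(-3))*573 = (-⅘ + ⅗)*573 = -⅕*573 = -573/5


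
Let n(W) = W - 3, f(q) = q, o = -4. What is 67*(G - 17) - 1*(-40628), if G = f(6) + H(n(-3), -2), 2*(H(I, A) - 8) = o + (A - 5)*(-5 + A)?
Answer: 83869/2 ≈ 41935.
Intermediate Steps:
n(W) = -3 + W
H(I, A) = 6 + (-5 + A)²/2 (H(I, A) = 8 + (-4 + (A - 5)*(-5 + A))/2 = 8 + (-4 + (-5 + A)*(-5 + A))/2 = 8 + (-4 + (-5 + A)²)/2 = 8 + (-2 + (-5 + A)²/2) = 6 + (-5 + A)²/2)
G = 73/2 (G = 6 + (6 + (-5 - 2)²/2) = 6 + (6 + (½)*(-7)²) = 6 + (6 + (½)*49) = 6 + (6 + 49/2) = 6 + 61/2 = 73/2 ≈ 36.500)
67*(G - 17) - 1*(-40628) = 67*(73/2 - 17) - 1*(-40628) = 67*(39/2) + 40628 = 2613/2 + 40628 = 83869/2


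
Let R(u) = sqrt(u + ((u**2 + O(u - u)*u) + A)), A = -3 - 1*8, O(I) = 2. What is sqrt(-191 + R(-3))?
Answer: sqrt(-191 + I*sqrt(11)) ≈ 0.12 + 13.821*I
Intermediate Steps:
A = -11 (A = -3 - 8 = -11)
R(u) = sqrt(-11 + u**2 + 3*u) (R(u) = sqrt(u + ((u**2 + 2*u) - 11)) = sqrt(u + (-11 + u**2 + 2*u)) = sqrt(-11 + u**2 + 3*u))
sqrt(-191 + R(-3)) = sqrt(-191 + sqrt(-11 + (-3)**2 + 3*(-3))) = sqrt(-191 + sqrt(-11 + 9 - 9)) = sqrt(-191 + sqrt(-11)) = sqrt(-191 + I*sqrt(11))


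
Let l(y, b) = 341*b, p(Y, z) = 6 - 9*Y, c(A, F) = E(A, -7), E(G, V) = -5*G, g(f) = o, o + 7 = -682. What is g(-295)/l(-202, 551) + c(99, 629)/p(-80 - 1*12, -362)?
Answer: -31193557/52233698 ≈ -0.59719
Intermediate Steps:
o = -689 (o = -7 - 682 = -689)
g(f) = -689
c(A, F) = -5*A
g(-295)/l(-202, 551) + c(99, 629)/p(-80 - 1*12, -362) = -689/(341*551) + (-5*99)/(6 - 9*(-80 - 1*12)) = -689/187891 - 495/(6 - 9*(-80 - 12)) = -689*1/187891 - 495/(6 - 9*(-92)) = -689/187891 - 495/(6 + 828) = -689/187891 - 495/834 = -689/187891 - 495*1/834 = -689/187891 - 165/278 = -31193557/52233698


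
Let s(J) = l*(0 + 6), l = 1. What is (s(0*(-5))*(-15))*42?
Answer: -3780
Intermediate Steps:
s(J) = 6 (s(J) = 1*(0 + 6) = 1*6 = 6)
(s(0*(-5))*(-15))*42 = (6*(-15))*42 = -90*42 = -3780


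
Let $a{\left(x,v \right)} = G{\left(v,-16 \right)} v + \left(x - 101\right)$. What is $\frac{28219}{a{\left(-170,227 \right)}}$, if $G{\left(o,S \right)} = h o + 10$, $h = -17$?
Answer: $- \frac{28219}{873994} \approx -0.032287$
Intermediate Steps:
$G{\left(o,S \right)} = 10 - 17 o$ ($G{\left(o,S \right)} = - 17 o + 10 = 10 - 17 o$)
$a{\left(x,v \right)} = -101 + x + v \left(10 - 17 v\right)$ ($a{\left(x,v \right)} = \left(10 - 17 v\right) v + \left(x - 101\right) = v \left(10 - 17 v\right) + \left(-101 + x\right) = -101 + x + v \left(10 - 17 v\right)$)
$\frac{28219}{a{\left(-170,227 \right)}} = \frac{28219}{-101 - 170 - 227 \left(-10 + 17 \cdot 227\right)} = \frac{28219}{-101 - 170 - 227 \left(-10 + 3859\right)} = \frac{28219}{-101 - 170 - 227 \cdot 3849} = \frac{28219}{-101 - 170 - 873723} = \frac{28219}{-873994} = 28219 \left(- \frac{1}{873994}\right) = - \frac{28219}{873994}$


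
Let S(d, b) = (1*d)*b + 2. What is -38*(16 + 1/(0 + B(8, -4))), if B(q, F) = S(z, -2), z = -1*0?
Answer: -627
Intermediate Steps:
z = 0
S(d, b) = 2 + b*d (S(d, b) = d*b + 2 = b*d + 2 = 2 + b*d)
B(q, F) = 2 (B(q, F) = 2 - 2*0 = 2 + 0 = 2)
-38*(16 + 1/(0 + B(8, -4))) = -38*(16 + 1/(0 + 2)) = -38*(16 + 1/2) = -38*33/2 = -627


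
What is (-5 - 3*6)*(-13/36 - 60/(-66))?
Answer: -4991/396 ≈ -12.604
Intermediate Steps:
(-5 - 3*6)*(-13/36 - 60/(-66)) = (-5 - 18)*(-13*1/36 - 60*(-1/66)) = -23*(-13/36 + 10/11) = -23*217/396 = -4991/396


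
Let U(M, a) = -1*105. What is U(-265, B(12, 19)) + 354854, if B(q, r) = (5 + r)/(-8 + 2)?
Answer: 354749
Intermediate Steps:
B(q, r) = -⅚ - r/6 (B(q, r) = (5 + r)/(-6) = (5 + r)*(-⅙) = -⅚ - r/6)
U(M, a) = -105
U(-265, B(12, 19)) + 354854 = -105 + 354854 = 354749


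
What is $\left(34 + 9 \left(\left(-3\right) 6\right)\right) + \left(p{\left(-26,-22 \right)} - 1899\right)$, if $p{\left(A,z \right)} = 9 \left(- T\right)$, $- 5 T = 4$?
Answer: $- \frac{10099}{5} \approx -2019.8$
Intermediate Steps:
$T = - \frac{4}{5}$ ($T = \left(- \frac{1}{5}\right) 4 = - \frac{4}{5} \approx -0.8$)
$p{\left(A,z \right)} = \frac{36}{5}$ ($p{\left(A,z \right)} = 9 \left(\left(-1\right) \left(- \frac{4}{5}\right)\right) = 9 \cdot \frac{4}{5} = \frac{36}{5}$)
$\left(34 + 9 \left(\left(-3\right) 6\right)\right) + \left(p{\left(-26,-22 \right)} - 1899\right) = \left(34 + 9 \left(\left(-3\right) 6\right)\right) + \left(\frac{36}{5} - 1899\right) = \left(34 + 9 \left(-18\right)\right) + \left(\frac{36}{5} - 1899\right) = \left(34 - 162\right) - \frac{9459}{5} = -128 - \frac{9459}{5} = - \frac{10099}{5}$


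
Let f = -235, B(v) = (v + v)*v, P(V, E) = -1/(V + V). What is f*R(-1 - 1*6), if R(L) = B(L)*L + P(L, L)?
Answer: 2256705/14 ≈ 1.6119e+5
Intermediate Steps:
P(V, E) = -1/(2*V)
B(v) = 2*v² (B(v) = (2*v)*v = 2*v²)
R(L) = 2*L³ - 1/(2*L) (R(L) = (2*L²)*L - 1/(2*L) = 2*L³ - 1/(2*L))
f*R(-1 - 1*6) = -235*(-1 + 4*(-1 - 1*6)⁴)/(2*(-1 - 1*6)) = -235*(-1 + 4*(-1 - 6)⁴)/(2*(-1 - 6)) = -235*(-1 + 4*(-7)⁴)/(2*(-7)) = -235*(-1)*(-1 + 4*2401)/(2*7) = -235*(-1)*(-1 + 9604)/(2*7) = -235*(-1)*9603/(2*7) = -235*(-9603/14) = 2256705/14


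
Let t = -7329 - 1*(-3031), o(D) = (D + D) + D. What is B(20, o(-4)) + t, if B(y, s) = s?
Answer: -4310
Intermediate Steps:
o(D) = 3*D (o(D) = 2*D + D = 3*D)
t = -4298 (t = -7329 + 3031 = -4298)
B(20, o(-4)) + t = 3*(-4) - 4298 = -12 - 4298 = -4310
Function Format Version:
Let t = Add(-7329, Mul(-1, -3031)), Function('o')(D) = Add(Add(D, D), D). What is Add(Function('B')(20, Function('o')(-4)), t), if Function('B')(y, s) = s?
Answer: -4310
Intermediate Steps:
Function('o')(D) = Mul(3, D) (Function('o')(D) = Add(Mul(2, D), D) = Mul(3, D))
t = -4298 (t = Add(-7329, 3031) = -4298)
Add(Function('B')(20, Function('o')(-4)), t) = Add(Mul(3, -4), -4298) = Add(-12, -4298) = -4310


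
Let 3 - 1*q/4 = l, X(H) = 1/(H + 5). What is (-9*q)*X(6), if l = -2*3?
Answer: -324/11 ≈ -29.455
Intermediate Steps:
l = -6
X(H) = 1/(5 + H)
q = 36 (q = 12 - 4*(-6) = 12 + 24 = 36)
(-9*q)*X(6) = (-9*36)/(5 + 6) = -324/11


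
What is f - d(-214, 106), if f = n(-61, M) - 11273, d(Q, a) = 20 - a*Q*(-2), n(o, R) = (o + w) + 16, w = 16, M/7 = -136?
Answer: 34046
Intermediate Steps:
M = -952 (M = 7*(-136) = -952)
n(o, R) = 32 + o (n(o, R) = (o + 16) + 16 = (16 + o) + 16 = 32 + o)
d(Q, a) = 20 + 2*Q*a (d(Q, a) = 20 - Q*a*(-2) = 20 - (-2)*Q*a = 20 + 2*Q*a)
f = -11302 (f = (32 - 61) - 11273 = -29 - 11273 = -11302)
f - d(-214, 106) = -11302 - (20 + 2*(-214)*106) = -11302 - (20 - 45368) = -11302 - 1*(-45348) = -11302 + 45348 = 34046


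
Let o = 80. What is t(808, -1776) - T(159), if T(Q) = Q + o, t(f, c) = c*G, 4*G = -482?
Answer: 213769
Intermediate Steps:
G = -241/2 (G = (¼)*(-482) = -241/2 ≈ -120.50)
t(f, c) = -241*c/2 (t(f, c) = c*(-241/2) = -241*c/2)
T(Q) = 80 + Q (T(Q) = Q + 80 = 80 + Q)
t(808, -1776) - T(159) = -241/2*(-1776) - (80 + 159) = 214008 - 1*239 = 214008 - 239 = 213769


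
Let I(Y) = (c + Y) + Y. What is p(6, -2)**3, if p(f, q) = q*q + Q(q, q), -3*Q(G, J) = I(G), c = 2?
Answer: 2744/27 ≈ 101.63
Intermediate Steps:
I(Y) = 2 + 2*Y (I(Y) = (2 + Y) + Y = 2 + 2*Y)
Q(G, J) = -2/3 - 2*G/3 (Q(G, J) = -(2 + 2*G)/3 = -2/3 - 2*G/3)
p(f, q) = -2/3 + q**2 - 2*q/3 (p(f, q) = q*q + (-2/3 - 2*q/3) = q**2 + (-2/3 - 2*q/3) = -2/3 + q**2 - 2*q/3)
p(6, -2)**3 = (-2/3 + (-2)**2 - 2/3*(-2))**3 = (-2/3 + 4 + 4/3)**3 = (14/3)**3 = 2744/27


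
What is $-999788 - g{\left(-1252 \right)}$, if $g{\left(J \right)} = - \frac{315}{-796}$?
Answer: $- \frac{795831563}{796} \approx -9.9979 \cdot 10^{5}$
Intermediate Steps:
$g{\left(J \right)} = \frac{315}{796}$ ($g{\left(J \right)} = \left(-315\right) \left(- \frac{1}{796}\right) = \frac{315}{796}$)
$-999788 - g{\left(-1252 \right)} = -999788 - \frac{315}{796} = - \frac{795831563}{796}$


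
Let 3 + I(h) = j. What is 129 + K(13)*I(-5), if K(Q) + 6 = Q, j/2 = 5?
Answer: 178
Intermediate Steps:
j = 10 (j = 2*5 = 10)
K(Q) = -6 + Q
I(h) = 7 (I(h) = -3 + 10 = 7)
129 + K(13)*I(-5) = 129 + (-6 + 13)*7 = 129 + 7*7 = 129 + 49 = 178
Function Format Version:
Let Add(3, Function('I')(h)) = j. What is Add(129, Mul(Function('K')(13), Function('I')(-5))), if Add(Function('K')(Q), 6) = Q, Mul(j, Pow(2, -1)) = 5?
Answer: 178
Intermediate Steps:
j = 10 (j = Mul(2, 5) = 10)
Function('K')(Q) = Add(-6, Q)
Function('I')(h) = 7 (Function('I')(h) = Add(-3, 10) = 7)
Add(129, Mul(Function('K')(13), Function('I')(-5))) = Add(129, Mul(Add(-6, 13), 7)) = Add(129, Mul(7, 7)) = Add(129, 49) = 178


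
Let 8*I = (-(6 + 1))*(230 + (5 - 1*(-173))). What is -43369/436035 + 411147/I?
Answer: -59763321626/51888165 ≈ -1151.8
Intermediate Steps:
I = -357 (I = ((-(6 + 1))*(230 + (5 - 1*(-173))))/8 = ((-1*7)*(230 + (5 + 173)))/8 = (-7*(230 + 178))/8 = (-7*408)/8 = (1/8)*(-2856) = -357)
-43369/436035 + 411147/I = -43369/436035 + 411147/(-357) = -43369*1/436035 + 411147*(-1/357) = -43369/436035 - 137049/119 = -59763321626/51888165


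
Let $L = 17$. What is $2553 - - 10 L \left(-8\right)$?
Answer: $1193$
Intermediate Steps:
$2553 - - 10 L \left(-8\right) = 2553 - \left(-10\right) 17 \left(-8\right) = 2553 - \left(-170\right) \left(-8\right) = 2553 - 1360 = 1193$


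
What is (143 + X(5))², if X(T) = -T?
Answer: 19044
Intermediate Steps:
(143 + X(5))² = (143 - 1*5)² = (143 - 5)² = 138² = 19044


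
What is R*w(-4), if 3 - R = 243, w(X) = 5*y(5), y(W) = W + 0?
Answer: -6000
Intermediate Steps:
y(W) = W
w(X) = 25 (w(X) = 5*5 = 25)
R = -240 (R = 3 - 1*243 = 3 - 243 = -240)
R*w(-4) = -240*25 = -6000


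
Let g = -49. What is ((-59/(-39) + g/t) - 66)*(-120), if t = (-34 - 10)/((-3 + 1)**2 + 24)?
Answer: 571520/143 ≈ 3996.6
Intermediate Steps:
t = -11/7 (t = -44/((-2)**2 + 24) = -44/(4 + 24) = -44/28 = -44*1/28 = -11/7 ≈ -1.5714)
((-59/(-39) + g/t) - 66)*(-120) = ((-59/(-39) - 49/(-11/7)) - 66)*(-120) = ((-59*(-1/39) - 49*(-7/11)) - 66)*(-120) = ((59/39 + 343/11) - 66)*(-120) = (14026/429 - 66)*(-120) = -14288/429*(-120) = 571520/143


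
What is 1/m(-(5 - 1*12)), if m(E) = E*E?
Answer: 1/49 ≈ 0.020408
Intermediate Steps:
m(E) = E²
1/m(-(5 - 1*12)) = 1/((-(5 - 1*12))²) = 1/((-(5 - 12))²) = 1/((-1*(-7))²) = 1/(7²) = 1/49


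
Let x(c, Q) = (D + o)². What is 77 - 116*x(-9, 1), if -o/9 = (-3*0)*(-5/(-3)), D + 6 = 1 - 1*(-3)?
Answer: -387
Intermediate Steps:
D = -2 (D = -6 + (1 - 1*(-3)) = -6 + (1 + 3) = -6 + 4 = -2)
o = 0 (o = -9*(-3*0)*(-5/(-3)) = -0*(-5*(-⅓)) = -0*5/3 = -9*0 = 0)
x(c, Q) = 4 (x(c, Q) = (-2 + 0)² = (-2)² = 4)
77 - 116*x(-9, 1) = 77 - 116*4 = 77 - 464 = -387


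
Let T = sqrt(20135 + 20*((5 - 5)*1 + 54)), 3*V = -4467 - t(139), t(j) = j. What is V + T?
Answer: -4606/3 + sqrt(21215) ≈ -1389.7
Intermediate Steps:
V = -4606/3 (V = (-4467 - 1*139)/3 = (-4467 - 139)/3 = (1/3)*(-4606) = -4606/3 ≈ -1535.3)
T = sqrt(21215) (T = sqrt(20135 + 20*(0*1 + 54)) = sqrt(20135 + 20*(0 + 54)) = sqrt(20135 + 20*54) = sqrt(20135 + 1080) = sqrt(21215) ≈ 145.65)
V + T = -4606/3 + sqrt(21215)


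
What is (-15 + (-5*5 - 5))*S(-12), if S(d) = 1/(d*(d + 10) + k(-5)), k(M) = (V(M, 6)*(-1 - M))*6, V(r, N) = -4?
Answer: 5/8 ≈ 0.62500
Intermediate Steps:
k(M) = 24 + 24*M (k(M) = -4*(-1 - M)*6 = (4 + 4*M)*6 = 24 + 24*M)
S(d) = 1/(-96 + d*(10 + d)) (S(d) = 1/(d*(d + 10) + (24 + 24*(-5))) = 1/(d*(10 + d) + (24 - 120)) = 1/(d*(10 + d) - 96) = 1/(-96 + d*(10 + d)))
(-15 + (-5*5 - 5))*S(-12) = (-15 + (-5*5 - 5))/(-96 + (-12)² + 10*(-12)) = (-15 + (-25 - 5))/(-96 + 144 - 120) = (-15 - 30)/(-72) = -45*(-1/72) = 5/8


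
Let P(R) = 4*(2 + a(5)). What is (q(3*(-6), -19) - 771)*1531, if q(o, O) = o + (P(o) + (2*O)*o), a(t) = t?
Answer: -117887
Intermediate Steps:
P(R) = 28 (P(R) = 4*(2 + 5) = 4*7 = 28)
q(o, O) = 28 + o + 2*O*o (q(o, O) = o + (28 + (2*O)*o) = o + (28 + 2*O*o) = 28 + o + 2*O*o)
(q(3*(-6), -19) - 771)*1531 = ((28 + 3*(-6) + 2*(-19)*(3*(-6))) - 771)*1531 = ((28 - 18 + 2*(-19)*(-18)) - 771)*1531 = ((28 - 18 + 684) - 771)*1531 = (694 - 771)*1531 = -77*1531 = -117887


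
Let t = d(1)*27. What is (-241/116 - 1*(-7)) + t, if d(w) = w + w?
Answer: 6835/116 ≈ 58.922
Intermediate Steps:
d(w) = 2*w
t = 54 (t = (2*1)*27 = 2*27 = 54)
(-241/116 - 1*(-7)) + t = (-241/116 - 1*(-7)) + 54 = (-241*1/116 + 7) + 54 = (-241/116 + 7) + 54 = 571/116 + 54 = 6835/116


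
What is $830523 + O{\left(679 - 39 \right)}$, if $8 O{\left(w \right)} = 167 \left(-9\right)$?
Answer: $\frac{6642681}{8} \approx 8.3034 \cdot 10^{5}$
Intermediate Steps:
$O{\left(w \right)} = - \frac{1503}{8}$ ($O{\left(w \right)} = \frac{167 \left(-9\right)}{8} = \frac{1}{8} \left(-1503\right) = - \frac{1503}{8}$)
$830523 + O{\left(679 - 39 \right)} = 830523 - \frac{1503}{8} = \frac{6642681}{8}$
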